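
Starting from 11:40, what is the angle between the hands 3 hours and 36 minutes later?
First find the time 3 hours and 36 minutes after 11:40.
Total minutes: 11 x 60 + 40 + 3 x 60 + 36 = 916.
916 mod 720 = 196 minutes = 3:16.
Now compute the angle at 3:16:
Hour hand: 3 x 30 + 16 x 0.5 = 98 degrees
Minute hand: 16 x 6 = 96 degrees
Difference: |98 - 96| = 2 degrees
The angle is 2 degrees

Final answer: 2 degrees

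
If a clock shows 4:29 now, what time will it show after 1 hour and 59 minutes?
Starting time: 4:29
Adding 59 minutes to 29 minutes: 29 + 59 = 88 minutes = 1 hour and 28 minutes
Adding 1 hour: 4 + 1 + 1 (carry) = 6
Final time: 6:28

Final answer: 6:28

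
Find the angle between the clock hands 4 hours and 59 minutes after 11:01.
First find the time 4 hours and 59 minutes after 11:01.
Total minutes: 11 x 60 + 1 + 4 x 60 + 59 = 960.
960 mod 720 = 240 minutes = 4:00.
Now compute the angle at 4:00:
Hour hand: 4 x 30 + 0 x 0.5 = 120 degrees
Minute hand: 0 x 6 = 0 degrees
Difference: |120 - 0| = 120 degrees
The angle is 120 degrees

Final answer: 120 degrees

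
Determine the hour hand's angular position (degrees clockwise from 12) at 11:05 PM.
The hour hand moves 30 degrees per hour and 0.5 degrees per minute.
At 11:05: (11) x 30 + 5 x 0.5 = 330 + 2.5 = 332.5 degrees

Final answer: 332.5 degrees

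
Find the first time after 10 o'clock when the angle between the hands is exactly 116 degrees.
At t minutes past 10:00, the hour hand is at 30 x 10 + 0.5t degrees and the minute hand is at 6t degrees.
The smaller angle between them is 116 degrees when |30H - 5.5t| = 116 or |30H - 5.5t| = 244.
With H = 10, solve 30 x 10 - 5.5t = +/- target for each target:
  t = (30 x 10 - 116) / 5.5 = 33.45
  t = (30 x 10 + 116) / 5.5 = 75.64 (outside (0, 60))
  t = (30 x 10 - 244) / 5.5 = 10.18
  t = (30 x 10 + 244) / 5.5 = 98.91 (outside (0, 60))
Valid solutions in (0, 60): {10.18, 33.45} minutes.
The first occurrence is t = 10.18 minutes.
The hands form a 116-degree angle at 10.18 minutes past 10:00.

Final answer: 10.18 minutes past 10:00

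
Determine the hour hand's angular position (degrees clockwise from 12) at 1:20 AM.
The hour hand moves 30 degrees per hour and 0.5 degrees per minute.
At 1:20: (1) x 30 + 20 x 0.5 = 30 + 10 = 40 degrees

Final answer: 40 degrees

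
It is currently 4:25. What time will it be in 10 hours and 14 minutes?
Starting time: 4:25
Adding 14 minutes to 25 minutes: 25 + 14 = 39 minutes
Adding 10 hours: 4 + 10 = 14 - 12 = 2
Final time: 2:39

Final answer: 2:39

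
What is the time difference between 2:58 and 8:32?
From 2:58 to 8:32:
(8 x 60 + 32) - (2 x 60 + 58) = 512 - 178 = 334 minutes
= 5 hours and 34 minutes

Final answer: 5 hours and 34 minutes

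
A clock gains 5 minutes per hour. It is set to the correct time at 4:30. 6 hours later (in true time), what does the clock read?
For every 60 true minutes, the faulty clock advances 60 + 5 = 65 minutes.
True elapsed: 6 hours = 360 minutes.
Faulty clock advances: 360 x 65/60 = 390 minutes (drift: 30 minutes ahead).
Shown time: 4:30 + 390 minutes = 11:00.

Final answer: 11:00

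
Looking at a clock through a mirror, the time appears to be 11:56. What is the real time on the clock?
Reflection across the vertical (12-6) axis maps a hand at angle A degrees to (360 - A) degrees, which sends a reading of T minutes past 12:00 to (720 - T) minutes past 12:00.
Mirror reads 11:56 = 716 minutes past 12:00.
Actual time: (720 - 716) mod 720 = 4 minutes = 12:04.

Final answer: 12:04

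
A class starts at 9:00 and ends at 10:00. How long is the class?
From 9:00 to 10:00:
(10 x 60 + 0) - (9 x 60 + 0) = 600 - 540 = 60 minutes
= 1 hour

Final answer: 1 hour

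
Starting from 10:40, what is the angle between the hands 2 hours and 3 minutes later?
First find the time 2 hours and 3 minutes after 10:40.
Total minutes: 10 x 60 + 40 + 2 x 60 + 3 = 763.
763 mod 720 = 43 minutes = 12:43.
Now compute the angle at 12:43:
Hour hand: 0 x 30 + 43 x 0.5 = 21.5 degrees
Minute hand: 43 x 6 = 258 degrees
Difference: |21.5 - 258| = 236.5 degrees
Smaller angle: 360 - 236.5 = 123.5 degrees

Final answer: 123.5 degrees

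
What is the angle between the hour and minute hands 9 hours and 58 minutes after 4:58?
First find the time 9 hours and 58 minutes after 4:58.
Total minutes: 4 x 60 + 58 + 9 x 60 + 58 = 896.
896 mod 720 = 176 minutes = 2:56.
Now compute the angle at 2:56:
Hour hand: 2 x 30 + 56 x 0.5 = 88 degrees
Minute hand: 56 x 6 = 336 degrees
Difference: |88 - 336| = 248 degrees
Smaller angle: 360 - 248 = 112 degrees

Final answer: 112 degrees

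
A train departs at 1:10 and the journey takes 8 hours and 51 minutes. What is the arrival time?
Starting time: 1:10
Adding 51 minutes to 10 minutes: 10 + 51 = 61 minutes = 1 hour and 1 minute
Adding 8 hours: 1 + 8 + 1 (carry) = 10
Final time: 10:01

Final answer: 10:01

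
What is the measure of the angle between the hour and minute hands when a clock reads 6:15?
Hour hand position: 6 x 30 + 15 x 0.5 = 187.5 degrees
Minute hand position: 15 x 6 = 90 degrees
Difference: |187.5 - 90| = 97.5 degrees
The angle between the hands is 97.5 degrees

Final answer: 97.5 degrees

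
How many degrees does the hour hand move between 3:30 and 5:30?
The hour hand moves 0.5 degrees per minute.
Time elapsed: 5:30 - 3:30 = 120 minutes
Angular displacement: 120 x 0.5 = 60 degrees

Final answer: 60 degrees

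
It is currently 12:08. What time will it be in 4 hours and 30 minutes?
Starting time: 12:08
Adding 30 minutes to 8 minutes: 8 + 30 = 38 minutes
Adding 4 hours: 12 + 4 = 16 - 12 = 4
Final time: 4:38

Final answer: 4:38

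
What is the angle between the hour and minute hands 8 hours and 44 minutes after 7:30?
First find the time 8 hours and 44 minutes after 7:30.
Total minutes: 7 x 60 + 30 + 8 x 60 + 44 = 974.
974 mod 720 = 254 minutes = 4:14.
Now compute the angle at 4:14:
Hour hand: 4 x 30 + 14 x 0.5 = 127 degrees
Minute hand: 14 x 6 = 84 degrees
Difference: |127 - 84| = 43 degrees
The angle is 43 degrees

Final answer: 43 degrees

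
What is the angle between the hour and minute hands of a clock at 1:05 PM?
Hour hand position: 1 x 30 + 5 x 0.5 = 32.5 degrees
Minute hand position: 5 x 6 = 30 degrees
Difference: |32.5 - 30| = 2.5 degrees
The angle between the hands is 2.5 degrees

Final answer: 2.5 degrees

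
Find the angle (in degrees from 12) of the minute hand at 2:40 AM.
The minute hand moves 6 degrees per minute.
At 2:40: 40 x 6 = 240 degrees

Final answer: 240 degrees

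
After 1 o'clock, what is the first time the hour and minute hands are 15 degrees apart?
At t minutes past 1:00, the hour hand is at 30 x 1 + 0.5t degrees and the minute hand is at 6t degrees.
The smaller angle between them is 15 degrees when |30H - 5.5t| = 15 or |30H - 5.5t| = 345.
With H = 1, solve 30 x 1 - 5.5t = +/- target for each target:
  t = (30 x 1 - 15) / 5.5 = 2.73
  t = (30 x 1 + 15) / 5.5 = 8.18
  t = (30 x 1 - 345) / 5.5 = -57.27 (outside (0, 60))
  t = (30 x 1 + 345) / 5.5 = 68.18 (outside (0, 60))
Valid solutions in (0, 60): {2.73, 8.18} minutes.
The first occurrence is t = 2.73 minutes.
The hands form a 15-degree angle at 2.73 minutes past 1:00.

Final answer: 2.73 minutes past 1:00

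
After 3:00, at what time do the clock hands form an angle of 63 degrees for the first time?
At t minutes past 3:00, the hour hand is at 30 x 3 + 0.5t degrees and the minute hand is at 6t degrees.
The smaller angle between them is 63 degrees when |30H - 5.5t| = 63 or |30H - 5.5t| = 297.
With H = 3, solve 30 x 3 - 5.5t = +/- target for each target:
  t = (30 x 3 - 63) / 5.5 = 4.91
  t = (30 x 3 + 63) / 5.5 = 27.82
  t = (30 x 3 - 297) / 5.5 = -37.64 (outside (0, 60))
  t = (30 x 3 + 297) / 5.5 = 70.36 (outside (0, 60))
Valid solutions in (0, 60): {4.91, 27.82} minutes.
The first occurrence is t = 4.91 minutes.
The hands form a 63-degree angle at 4.91 minutes past 3:00.

Final answer: 4.91 minutes past 3:00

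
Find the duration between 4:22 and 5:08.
From 4:22 to 5:08:
(5 x 60 + 8) - (4 x 60 + 22) = 308 - 262 = 46 minutes
= 46 minutes

Final answer: 46 minutes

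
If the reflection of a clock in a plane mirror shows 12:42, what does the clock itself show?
Reflection across the vertical (12-6) axis maps a hand at angle A degrees to (360 - A) degrees, which sends a reading of T minutes past 12:00 to (720 - T) minutes past 12:00.
Mirror reads 12:42 = 42 minutes past 12:00.
Actual time: (720 - 42) mod 720 = 678 minutes = 11:18.

Final answer: 11:18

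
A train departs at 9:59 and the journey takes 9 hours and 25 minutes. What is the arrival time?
Starting time: 9:59
Adding 25 minutes to 59 minutes: 59 + 25 = 84 minutes = 1 hour and 24 minutes
Adding 9 hours: 9 + 9 + 1 (carry) = 19 - 12 = 7
Final time: 7:24

Final answer: 7:24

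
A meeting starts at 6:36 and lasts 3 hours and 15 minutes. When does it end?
Starting time: 6:36
Adding 15 minutes to 36 minutes: 36 + 15 = 51 minutes
Adding 3 hours: 6 + 3 = 9
Final time: 9:51

Final answer: 9:51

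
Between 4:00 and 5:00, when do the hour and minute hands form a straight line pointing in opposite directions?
For hands to be 180 degrees apart: |30H - 5.5t| = 180
With H = 4: t = (30 x 4 + 180)/5.5 = 54.55 or t = (30 x 4 - 180)/5.5 = -10.91
First valid solution (0 < t < 60): t = 54.55 minutes
The hands are opposite at 54.55 minutes past 4:00.

Final answer: 54.55 minutes past 4:00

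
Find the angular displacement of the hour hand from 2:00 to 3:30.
The hour hand moves 0.5 degrees per minute.
Time elapsed: 3:30 - 2:00 = 90 minutes
Angular displacement: 90 x 0.5 = 45 degrees

Final answer: 45 degrees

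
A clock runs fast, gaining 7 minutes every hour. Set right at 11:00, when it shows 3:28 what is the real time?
For every 60 true minutes, the faulty clock advances 67 minutes, so 1 faulty-clock minute corresponds to 60/67 true minutes.
From 11:00 to 3:28 on the faulty dial is 268 minutes.
True elapsed: 268 x 60/67 = 240 minutes = 4 hours.
True time: 11:00 + 4 hours = 3:00.

Final answer: 3:00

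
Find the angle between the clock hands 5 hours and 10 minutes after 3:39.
First find the time 5 hours and 10 minutes after 3:39.
Total minutes: 3 x 60 + 39 + 5 x 60 + 10 = 529.
529 mod 720 = 529 minutes = 8:49.
Now compute the angle at 8:49:
Hour hand: 8 x 30 + 49 x 0.5 = 264.5 degrees
Minute hand: 49 x 6 = 294 degrees
Difference: |264.5 - 294| = 29.5 degrees
The angle is 29.5 degrees

Final answer: 29.5 degrees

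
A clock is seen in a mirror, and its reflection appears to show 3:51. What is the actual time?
Reflection across the vertical (12-6) axis maps a hand at angle A degrees to (360 - A) degrees, which sends a reading of T minutes past 12:00 to (720 - T) minutes past 12:00.
Mirror reads 3:51 = 231 minutes past 12:00.
Actual time: (720 - 231) mod 720 = 489 minutes = 8:09.

Final answer: 8:09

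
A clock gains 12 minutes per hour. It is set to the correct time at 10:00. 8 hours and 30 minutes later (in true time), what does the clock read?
For every 60 true minutes, the faulty clock advances 60 + 12 = 72 minutes.
True elapsed: 8 hours and 30 minutes = 510 minutes.
Faulty clock advances: 510 x 72/60 = 612 minutes (drift: 102 minutes ahead).
Shown time: 10:00 + 612 minutes = 8:12.

Final answer: 8:12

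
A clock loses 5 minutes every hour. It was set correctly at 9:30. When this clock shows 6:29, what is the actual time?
For every 60 true minutes, the faulty clock advances 55 minutes, so 1 faulty-clock minute corresponds to 60/55 true minutes.
From 9:30 to 6:29 on the faulty dial is 539 minutes.
True elapsed: 539 x 60/55 = 588 minutes = 9 hours and 48 minutes.
True time: 9:30 + 9 hours and 48 minutes = 7:18.

Final answer: 7:18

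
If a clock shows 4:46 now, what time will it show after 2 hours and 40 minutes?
Starting time: 4:46
Adding 40 minutes to 46 minutes: 46 + 40 = 86 minutes = 1 hour and 26 minutes
Adding 2 hours: 4 + 2 + 1 (carry) = 7
Final time: 7:26

Final answer: 7:26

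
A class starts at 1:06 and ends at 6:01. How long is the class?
From 1:06 to 6:01:
(6 x 60 + 1) - (1 x 60 + 6) = 361 - 66 = 295 minutes
= 4 hours and 55 minutes

Final answer: 4 hours and 55 minutes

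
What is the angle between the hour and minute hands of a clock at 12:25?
Hour hand position: 0 x 30 + 25 x 0.5 = 12.5 degrees
Minute hand position: 25 x 6 = 150 degrees
Difference: |12.5 - 150| = 137.5 degrees
The angle between the hands is 137.5 degrees

Final answer: 137.5 degrees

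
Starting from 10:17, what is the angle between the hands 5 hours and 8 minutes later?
First find the time 5 hours and 8 minutes after 10:17.
Total minutes: 10 x 60 + 17 + 5 x 60 + 8 = 925.
925 mod 720 = 205 minutes = 3:25.
Now compute the angle at 3:25:
Hour hand: 3 x 30 + 25 x 0.5 = 102.5 degrees
Minute hand: 25 x 6 = 150 degrees
Difference: |102.5 - 150| = 47.5 degrees
The angle is 47.5 degrees

Final answer: 47.5 degrees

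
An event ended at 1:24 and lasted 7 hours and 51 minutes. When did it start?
Starting time: 1:24 = 84 total minutes past 12:00
Subtracting: 7 hours and 51 minutes = 471 minutes
84 - 471 = -387 (negative, add 12 hours = 720) = 333 minutes
= 5 hours and 33 minutes past 12:00 = 5:33

Final answer: 5:33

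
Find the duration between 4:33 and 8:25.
From 4:33 to 8:25:
(8 x 60 + 25) - (4 x 60 + 33) = 505 - 273 = 232 minutes
= 3 hours and 52 minutes

Final answer: 3 hours and 52 minutes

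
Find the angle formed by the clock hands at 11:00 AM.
Hour hand position: 11 x 30 + 0 x 0.5 = 330 degrees
Minute hand position: 0 x 6 = 0 degrees
Difference: |330 - 0| = 330 degrees
Since 330 > 180, the smaller angle is 360 - 330 = 30 degrees

Final answer: 30 degrees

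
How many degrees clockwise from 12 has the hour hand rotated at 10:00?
The hour hand moves 30 degrees per hour and 0.5 degrees per minute.
At 10:00: (10) x 30 + 0 x 0.5 = 300 + 0 = 300 degrees

Final answer: 300 degrees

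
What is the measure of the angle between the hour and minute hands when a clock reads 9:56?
Hour hand position: 9 x 30 + 56 x 0.5 = 298 degrees
Minute hand position: 56 x 6 = 336 degrees
Difference: |298 - 336| = 38 degrees
The angle between the hands is 38 degrees

Final answer: 38 degrees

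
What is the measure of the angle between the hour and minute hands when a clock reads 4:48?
Hour hand position: 4 x 30 + 48 x 0.5 = 144 degrees
Minute hand position: 48 x 6 = 288 degrees
Difference: |144 - 288| = 144 degrees
The angle between the hands is 144 degrees

Final answer: 144 degrees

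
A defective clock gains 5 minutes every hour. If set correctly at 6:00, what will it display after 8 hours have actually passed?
For every 60 true minutes, the faulty clock advances 60 + 5 = 65 minutes.
True elapsed: 8 hours = 480 minutes.
Faulty clock advances: 480 x 65/60 = 520 minutes (drift: 40 minutes ahead).
Shown time: 6:00 + 520 minutes = 2:40.

Final answer: 2:40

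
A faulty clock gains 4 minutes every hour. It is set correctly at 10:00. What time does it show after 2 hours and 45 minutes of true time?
For every 60 true minutes, the faulty clock advances 60 + 4 = 64 minutes.
True elapsed: 2 hours and 45 minutes = 165 minutes.
Faulty clock advances: 165 x 64/60 = 176 minutes (drift: 11 minutes ahead).
Shown time: 10:00 + 176 minutes = 12:56.

Final answer: 12:56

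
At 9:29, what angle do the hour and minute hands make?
Hour hand position: 9 x 30 + 29 x 0.5 = 284.5 degrees
Minute hand position: 29 x 6 = 174 degrees
Difference: |284.5 - 174| = 110.5 degrees
The angle between the hands is 110.5 degrees

Final answer: 110.5 degrees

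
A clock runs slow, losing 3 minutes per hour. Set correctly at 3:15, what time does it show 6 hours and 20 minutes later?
For every 60 true minutes, the faulty clock advances 60 - 3 = 57 minutes.
True elapsed: 6 hours and 20 minutes = 380 minutes.
Faulty clock advances: 380 x 57/60 = 361 minutes (drift: 19 minutes behind).
Shown time: 3:15 + 361 minutes = 9:16.

Final answer: 9:16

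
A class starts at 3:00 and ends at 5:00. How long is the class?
From 3:00 to 5:00:
(5 x 60 + 0) - (3 x 60 + 0) = 300 - 180 = 120 minutes
= 2 hours

Final answer: 2 hours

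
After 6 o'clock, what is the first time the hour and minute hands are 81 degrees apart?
At t minutes past 6:00, the hour hand is at 30 x 6 + 0.5t degrees and the minute hand is at 6t degrees.
The smaller angle between them is 81 degrees when |30H - 5.5t| = 81 or |30H - 5.5t| = 279.
With H = 6, solve 30 x 6 - 5.5t = +/- target for each target:
  t = (30 x 6 - 81) / 5.5 = 18
  t = (30 x 6 + 81) / 5.5 = 47.45
  t = (30 x 6 - 279) / 5.5 = -18 (outside (0, 60))
  t = (30 x 6 + 279) / 5.5 = 83.45 (outside (0, 60))
Valid solutions in (0, 60): {18, 47.45} minutes.
The first occurrence is t = 18 minutes.
The hands form a 81-degree angle at 18 minutes past 6:00.

Final answer: 18 minutes past 6:00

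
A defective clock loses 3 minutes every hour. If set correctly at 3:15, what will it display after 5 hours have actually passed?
For every 60 true minutes, the faulty clock advances 60 - 3 = 57 minutes.
True elapsed: 5 hours = 300 minutes.
Faulty clock advances: 300 x 57/60 = 285 minutes (drift: 15 minutes behind).
Shown time: 3:15 + 285 minutes = 8:00.

Final answer: 8:00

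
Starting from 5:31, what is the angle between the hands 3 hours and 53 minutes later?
First find the time 3 hours and 53 minutes after 5:31.
Total minutes: 5 x 60 + 31 + 3 x 60 + 53 = 564.
564 mod 720 = 564 minutes = 9:24.
Now compute the angle at 9:24:
Hour hand: 9 x 30 + 24 x 0.5 = 282 degrees
Minute hand: 24 x 6 = 144 degrees
Difference: |282 - 144| = 138 degrees
The angle is 138 degrees

Final answer: 138 degrees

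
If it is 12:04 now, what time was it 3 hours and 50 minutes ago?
Starting time: 12:04 = 4 total minutes past 12:00
Subtracting: 3 hours and 50 minutes = 230 minutes
4 - 230 = -226 (negative, add 12 hours = 720) = 494 minutes
= 8 hours and 14 minutes past 12:00 = 8:14

Final answer: 8:14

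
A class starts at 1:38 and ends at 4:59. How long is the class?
From 1:38 to 4:59:
(4 x 60 + 59) - (1 x 60 + 38) = 299 - 98 = 201 minutes
= 3 hours and 21 minutes

Final answer: 3 hours and 21 minutes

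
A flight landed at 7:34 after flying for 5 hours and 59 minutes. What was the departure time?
Starting time: 7:34 = 454 total minutes past 12:00
Subtracting: 5 hours and 59 minutes = 359 minutes
454 - 359 = 95 minutes
= 1 hour and 35 minutes past 12:00 = 1:35

Final answer: 1:35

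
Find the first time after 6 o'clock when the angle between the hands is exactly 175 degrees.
At t minutes past 6:00, the hour hand is at 30 x 6 + 0.5t degrees and the minute hand is at 6t degrees.
The smaller angle between them is 175 degrees when |30H - 5.5t| = 175 or |30H - 5.5t| = 185.
With H = 6, solve 30 x 6 - 5.5t = +/- target for each target:
  t = (30 x 6 - 175) / 5.5 = 0.91
  t = (30 x 6 + 175) / 5.5 = 64.55 (outside (0, 60))
  t = (30 x 6 - 185) / 5.5 = -0.91 (outside (0, 60))
  t = (30 x 6 + 185) / 5.5 = 66.36 (outside (0, 60))
Valid solutions in (0, 60): {0.91} minutes.
The first occurrence is t = 0.91 minutes.
The hands form a 175-degree angle at 0.91 minutes past 6:00.

Final answer: 0.91 minutes past 6:00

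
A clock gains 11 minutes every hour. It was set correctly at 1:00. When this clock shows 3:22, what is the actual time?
For every 60 true minutes, the faulty clock advances 71 minutes, so 1 faulty-clock minute corresponds to 60/71 true minutes.
From 1:00 to 3:22 on the faulty dial is 142 minutes.
True elapsed: 142 x 60/71 = 120 minutes = 2 hours.
True time: 1:00 + 2 hours = 3:00.

Final answer: 3:00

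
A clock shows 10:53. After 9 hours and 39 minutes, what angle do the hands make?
First find the time 9 hours and 39 minutes after 10:53.
Total minutes: 10 x 60 + 53 + 9 x 60 + 39 = 1232.
1232 mod 720 = 512 minutes = 8:32.
Now compute the angle at 8:32:
Hour hand: 8 x 30 + 32 x 0.5 = 256 degrees
Minute hand: 32 x 6 = 192 degrees
Difference: |256 - 192| = 64 degrees
The angle is 64 degrees

Final answer: 64 degrees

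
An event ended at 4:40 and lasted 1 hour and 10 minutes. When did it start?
Starting time: 4:40 = 280 total minutes past 12:00
Subtracting: 1 hour and 10 minutes = 70 minutes
280 - 70 = 210 minutes
= 3 hours and 30 minutes past 12:00 = 3:30

Final answer: 3:30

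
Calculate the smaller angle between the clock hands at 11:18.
Hour hand position: 11 x 30 + 18 x 0.5 = 339 degrees
Minute hand position: 18 x 6 = 108 degrees
Difference: |339 - 108| = 231 degrees
Since 231 > 180, the smaller angle is 360 - 231 = 129 degrees

Final answer: 129 degrees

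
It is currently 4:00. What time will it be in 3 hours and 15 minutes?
Starting time: 4:00
Adding 15 minutes to 0 minutes: 0 + 15 = 15 minutes
Adding 3 hours: 4 + 3 = 7
Final time: 7:15

Final answer: 7:15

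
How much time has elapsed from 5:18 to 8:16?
From 5:18 to 8:16:
(8 x 60 + 16) - (5 x 60 + 18) = 496 - 318 = 178 minutes
= 2 hours and 58 minutes

Final answer: 2 hours and 58 minutes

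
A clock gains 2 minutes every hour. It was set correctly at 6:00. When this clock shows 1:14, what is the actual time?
For every 60 true minutes, the faulty clock advances 62 minutes, so 1 faulty-clock minute corresponds to 60/62 true minutes.
From 6:00 to 1:14 on the faulty dial is 434 minutes.
True elapsed: 434 x 60/62 = 420 minutes = 7 hours.
True time: 6:00 + 7 hours = 1:00.

Final answer: 1:00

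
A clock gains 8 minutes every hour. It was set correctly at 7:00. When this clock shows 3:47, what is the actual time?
For every 60 true minutes, the faulty clock advances 68 minutes, so 1 faulty-clock minute corresponds to 60/68 true minutes.
From 7:00 to 3:47 on the faulty dial is 527 minutes.
True elapsed: 527 x 60/68 = 465 minutes = 7 hours and 45 minutes.
True time: 7:00 + 7 hours and 45 minutes = 2:45.

Final answer: 2:45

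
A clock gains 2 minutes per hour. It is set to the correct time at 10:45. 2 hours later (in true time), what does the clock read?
For every 60 true minutes, the faulty clock advances 60 + 2 = 62 minutes.
True elapsed: 2 hours = 120 minutes.
Faulty clock advances: 120 x 62/60 = 124 minutes (drift: 4 minutes ahead).
Shown time: 10:45 + 124 minutes = 12:49.

Final answer: 12:49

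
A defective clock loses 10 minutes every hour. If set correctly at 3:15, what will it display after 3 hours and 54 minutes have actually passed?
For every 60 true minutes, the faulty clock advances 60 - 10 = 50 minutes.
True elapsed: 3 hours and 54 minutes = 234 minutes.
Faulty clock advances: 234 x 50/60 = 195 minutes (drift: 39 minutes behind).
Shown time: 3:15 + 195 minutes = 6:30.

Final answer: 6:30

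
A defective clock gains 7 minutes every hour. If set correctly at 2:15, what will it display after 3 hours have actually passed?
For every 60 true minutes, the faulty clock advances 60 + 7 = 67 minutes.
True elapsed: 3 hours = 180 minutes.
Faulty clock advances: 180 x 67/60 = 201 minutes (drift: 21 minutes ahead).
Shown time: 2:15 + 201 minutes = 5:36.

Final answer: 5:36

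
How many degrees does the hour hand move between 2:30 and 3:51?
The hour hand moves 0.5 degrees per minute.
Time elapsed: 3:51 - 2:30 = 81 minutes
Angular displacement: 81 x 0.5 = 40.5 degrees

Final answer: 40.5 degrees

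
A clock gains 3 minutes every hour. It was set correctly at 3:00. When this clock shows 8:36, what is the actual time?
For every 60 true minutes, the faulty clock advances 63 minutes, so 1 faulty-clock minute corresponds to 60/63 true minutes.
From 3:00 to 8:36 on the faulty dial is 336 minutes.
True elapsed: 336 x 60/63 = 320 minutes = 5 hours and 20 minutes.
True time: 3:00 + 5 hours and 20 minutes = 8:20.

Final answer: 8:20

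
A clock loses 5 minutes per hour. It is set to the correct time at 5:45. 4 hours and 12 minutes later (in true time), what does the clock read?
For every 60 true minutes, the faulty clock advances 60 - 5 = 55 minutes.
True elapsed: 4 hours and 12 minutes = 252 minutes.
Faulty clock advances: 252 x 55/60 = 231 minutes (drift: 21 minutes behind).
Shown time: 5:45 + 231 minutes = 9:36.

Final answer: 9:36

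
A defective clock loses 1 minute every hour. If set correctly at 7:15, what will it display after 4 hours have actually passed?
For every 60 true minutes, the faulty clock advances 60 - 1 = 59 minutes.
True elapsed: 4 hours = 240 minutes.
Faulty clock advances: 240 x 59/60 = 236 minutes (drift: 4 minutes behind).
Shown time: 7:15 + 236 minutes = 11:11.

Final answer: 11:11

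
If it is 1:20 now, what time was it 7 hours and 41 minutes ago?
Starting time: 1:20 = 80 total minutes past 12:00
Subtracting: 7 hours and 41 minutes = 461 minutes
80 - 461 = -381 (negative, add 12 hours = 720) = 339 minutes
= 5 hours and 39 minutes past 12:00 = 5:39

Final answer: 5:39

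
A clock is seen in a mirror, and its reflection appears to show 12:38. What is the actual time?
Reflection across the vertical (12-6) axis maps a hand at angle A degrees to (360 - A) degrees, which sends a reading of T minutes past 12:00 to (720 - T) minutes past 12:00.
Mirror reads 12:38 = 38 minutes past 12:00.
Actual time: (720 - 38) mod 720 = 682 minutes = 11:22.

Final answer: 11:22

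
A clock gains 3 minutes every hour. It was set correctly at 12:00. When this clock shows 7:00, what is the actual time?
For every 60 true minutes, the faulty clock advances 63 minutes, so 1 faulty-clock minute corresponds to 60/63 true minutes.
From 12:00 to 7:00 on the faulty dial is 420 minutes.
True elapsed: 420 x 60/63 = 400 minutes = 6 hours and 40 minutes.
True time: 12:00 + 6 hours and 40 minutes = 6:40.

Final answer: 6:40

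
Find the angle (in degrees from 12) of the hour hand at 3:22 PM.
The hour hand moves 30 degrees per hour and 0.5 degrees per minute.
At 3:22: (3) x 30 + 22 x 0.5 = 90 + 11 = 101 degrees

Final answer: 101 degrees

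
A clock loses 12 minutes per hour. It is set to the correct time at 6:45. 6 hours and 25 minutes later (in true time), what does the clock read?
For every 60 true minutes, the faulty clock advances 60 - 12 = 48 minutes.
True elapsed: 6 hours and 25 minutes = 385 minutes.
Faulty clock advances: 385 x 48/60 = 308 minutes (drift: 77 minutes behind).
Shown time: 6:45 + 308 minutes = 11:53.

Final answer: 11:53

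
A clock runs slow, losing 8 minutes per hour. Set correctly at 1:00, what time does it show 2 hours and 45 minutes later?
For every 60 true minutes, the faulty clock advances 60 - 8 = 52 minutes.
True elapsed: 2 hours and 45 minutes = 165 minutes.
Faulty clock advances: 165 x 52/60 = 143 minutes (drift: 22 minutes behind).
Shown time: 1:00 + 143 minutes = 3:23.

Final answer: 3:23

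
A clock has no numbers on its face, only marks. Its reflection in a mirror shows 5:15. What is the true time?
Reflection across the vertical (12-6) axis maps a hand at angle A degrees to (360 - A) degrees, which sends a reading of T minutes past 12:00 to (720 - T) minutes past 12:00.
Mirror reads 5:15 = 315 minutes past 12:00.
Actual time: (720 - 315) mod 720 = 405 minutes = 6:45.

Final answer: 6:45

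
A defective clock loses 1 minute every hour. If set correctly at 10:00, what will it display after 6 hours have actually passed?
For every 60 true minutes, the faulty clock advances 60 - 1 = 59 minutes.
True elapsed: 6 hours = 360 minutes.
Faulty clock advances: 360 x 59/60 = 354 minutes (drift: 6 minutes behind).
Shown time: 10:00 + 354 minutes = 3:54.

Final answer: 3:54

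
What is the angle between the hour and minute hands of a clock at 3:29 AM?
Hour hand position: 3 x 30 + 29 x 0.5 = 104.5 degrees
Minute hand position: 29 x 6 = 174 degrees
Difference: |104.5 - 174| = 69.5 degrees
The angle between the hands is 69.5 degrees

Final answer: 69.5 degrees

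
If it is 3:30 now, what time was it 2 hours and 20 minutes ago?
Starting time: 3:30 = 210 total minutes past 12:00
Subtracting: 2 hours and 20 minutes = 140 minutes
210 - 140 = 70 minutes
= 1 hour and 10 minutes past 12:00 = 1:10

Final answer: 1:10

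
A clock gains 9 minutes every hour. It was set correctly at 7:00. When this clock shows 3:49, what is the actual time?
For every 60 true minutes, the faulty clock advances 69 minutes, so 1 faulty-clock minute corresponds to 60/69 true minutes.
From 7:00 to 3:49 on the faulty dial is 529 minutes.
True elapsed: 529 x 60/69 = 460 minutes = 7 hours and 40 minutes.
True time: 7:00 + 7 hours and 40 minutes = 2:40.

Final answer: 2:40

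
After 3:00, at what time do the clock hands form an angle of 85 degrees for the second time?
At t minutes past 3:00, the hour hand is at 30 x 3 + 0.5t degrees and the minute hand is at 6t degrees.
The smaller angle between them is 85 degrees when |30H - 5.5t| = 85 or |30H - 5.5t| = 275.
With H = 3, solve 30 x 3 - 5.5t = +/- target for each target:
  t = (30 x 3 - 85) / 5.5 = 0.91
  t = (30 x 3 + 85) / 5.5 = 31.82
  t = (30 x 3 - 275) / 5.5 = -33.64 (outside (0, 60))
  t = (30 x 3 + 275) / 5.5 = 66.36 (outside (0, 60))
Valid solutions in (0, 60): {0.91, 31.82} minutes.
The second occurrence is t = 31.82 minutes.
The hands form a 85-degree angle at 31.82 minutes past 3:00.

Final answer: 31.82 minutes past 3:00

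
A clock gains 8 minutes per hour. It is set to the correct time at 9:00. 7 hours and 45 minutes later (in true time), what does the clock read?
For every 60 true minutes, the faulty clock advances 60 + 8 = 68 minutes.
True elapsed: 7 hours and 45 minutes = 465 minutes.
Faulty clock advances: 465 x 68/60 = 527 minutes (drift: 62 minutes ahead).
Shown time: 9:00 + 527 minutes = 5:47.

Final answer: 5:47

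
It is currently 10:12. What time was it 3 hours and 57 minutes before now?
Starting time: 10:12 = 612 total minutes past 12:00
Subtracting: 3 hours and 57 minutes = 237 minutes
612 - 237 = 375 minutes
= 6 hours and 15 minutes past 12:00 = 6:15

Final answer: 6:15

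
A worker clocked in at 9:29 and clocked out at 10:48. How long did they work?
From 9:29 to 10:48:
(10 x 60 + 48) - (9 x 60 + 29) = 648 - 569 = 79 minutes
= 1 hour and 19 minutes

Final answer: 1 hour and 19 minutes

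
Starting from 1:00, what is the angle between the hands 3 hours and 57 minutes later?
First find the time 3 hours and 57 minutes after 1:00.
Total minutes: 1 x 60 + 0 + 3 x 60 + 57 = 297.
297 mod 720 = 297 minutes = 4:57.
Now compute the angle at 4:57:
Hour hand: 4 x 30 + 57 x 0.5 = 148.5 degrees
Minute hand: 57 x 6 = 342 degrees
Difference: |148.5 - 342| = 193.5 degrees
Smaller angle: 360 - 193.5 = 166.5 degrees

Final answer: 166.5 degrees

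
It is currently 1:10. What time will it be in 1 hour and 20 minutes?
Starting time: 1:10
Adding 20 minutes to 10 minutes: 10 + 20 = 30 minutes
Adding 1 hour: 1 + 1 = 2
Final time: 2:30

Final answer: 2:30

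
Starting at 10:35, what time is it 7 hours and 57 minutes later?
Starting time: 10:35
Adding 57 minutes to 35 minutes: 35 + 57 = 92 minutes = 1 hour and 32 minutes
Adding 7 hours: 10 + 7 + 1 (carry) = 18 - 12 = 6
Final time: 6:32

Final answer: 6:32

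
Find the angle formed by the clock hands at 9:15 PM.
Hour hand position: 9 x 30 + 15 x 0.5 = 277.5 degrees
Minute hand position: 15 x 6 = 90 degrees
Difference: |277.5 - 90| = 187.5 degrees
Since 187.5 > 180, the smaller angle is 360 - 187.5 = 172.5 degrees

Final answer: 172.5 degrees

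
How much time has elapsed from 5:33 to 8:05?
From 5:33 to 8:05:
(8 x 60 + 5) - (5 x 60 + 33) = 485 - 333 = 152 minutes
= 2 hours and 32 minutes

Final answer: 2 hours and 32 minutes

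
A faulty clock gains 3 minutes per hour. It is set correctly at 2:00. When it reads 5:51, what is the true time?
For every 60 true minutes, the faulty clock advances 63 minutes, so 1 faulty-clock minute corresponds to 60/63 true minutes.
From 2:00 to 5:51 on the faulty dial is 231 minutes.
True elapsed: 231 x 60/63 = 220 minutes = 3 hours and 40 minutes.
True time: 2:00 + 3 hours and 40 minutes = 5:40.

Final answer: 5:40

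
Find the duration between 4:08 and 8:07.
From 4:08 to 8:07:
(8 x 60 + 7) - (4 x 60 + 8) = 487 - 248 = 239 minutes
= 3 hours and 59 minutes

Final answer: 3 hours and 59 minutes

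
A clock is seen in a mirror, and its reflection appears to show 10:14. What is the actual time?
Reflection across the vertical (12-6) axis maps a hand at angle A degrees to (360 - A) degrees, which sends a reading of T minutes past 12:00 to (720 - T) minutes past 12:00.
Mirror reads 10:14 = 614 minutes past 12:00.
Actual time: (720 - 614) mod 720 = 106 minutes = 1:46.

Final answer: 1:46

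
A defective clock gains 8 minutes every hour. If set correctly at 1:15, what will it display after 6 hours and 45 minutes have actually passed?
For every 60 true minutes, the faulty clock advances 60 + 8 = 68 minutes.
True elapsed: 6 hours and 45 minutes = 405 minutes.
Faulty clock advances: 405 x 68/60 = 459 minutes (drift: 54 minutes ahead).
Shown time: 1:15 + 459 minutes = 8:54.

Final answer: 8:54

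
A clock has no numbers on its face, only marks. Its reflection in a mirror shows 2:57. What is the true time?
Reflection across the vertical (12-6) axis maps a hand at angle A degrees to (360 - A) degrees, which sends a reading of T minutes past 12:00 to (720 - T) minutes past 12:00.
Mirror reads 2:57 = 177 minutes past 12:00.
Actual time: (720 - 177) mod 720 = 543 minutes = 9:03.

Final answer: 9:03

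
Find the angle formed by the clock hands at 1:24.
Hour hand position: 1 x 30 + 24 x 0.5 = 42 degrees
Minute hand position: 24 x 6 = 144 degrees
Difference: |42 - 144| = 102 degrees
The angle between the hands is 102 degrees

Final answer: 102 degrees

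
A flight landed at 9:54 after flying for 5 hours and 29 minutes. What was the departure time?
Starting time: 9:54 = 594 total minutes past 12:00
Subtracting: 5 hours and 29 minutes = 329 minutes
594 - 329 = 265 minutes
= 4 hours and 25 minutes past 12:00 = 4:25

Final answer: 4:25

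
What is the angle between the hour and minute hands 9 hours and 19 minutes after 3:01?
First find the time 9 hours and 19 minutes after 3:01.
Total minutes: 3 x 60 + 1 + 9 x 60 + 19 = 740.
740 mod 720 = 20 minutes = 12:20.
Now compute the angle at 12:20:
Hour hand: 0 x 30 + 20 x 0.5 = 10 degrees
Minute hand: 20 x 6 = 120 degrees
Difference: |10 - 120| = 110 degrees
The angle is 110 degrees

Final answer: 110 degrees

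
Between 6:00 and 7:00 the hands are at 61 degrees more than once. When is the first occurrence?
At t minutes past 6:00, the hour hand is at 30 x 6 + 0.5t degrees and the minute hand is at 6t degrees.
The smaller angle between them is 61 degrees when |30H - 5.5t| = 61 or |30H - 5.5t| = 299.
With H = 6, solve 30 x 6 - 5.5t = +/- target for each target:
  t = (30 x 6 - 61) / 5.5 = 21.64
  t = (30 x 6 + 61) / 5.5 = 43.82
  t = (30 x 6 - 299) / 5.5 = -21.64 (outside (0, 60))
  t = (30 x 6 + 299) / 5.5 = 87.09 (outside (0, 60))
Valid solutions in (0, 60): {21.64, 43.82} minutes.
The first occurrence is t = 21.64 minutes.
The hands form a 61-degree angle at 21.64 minutes past 6:00.

Final answer: 21.64 minutes past 6:00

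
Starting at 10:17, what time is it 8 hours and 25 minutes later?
Starting time: 10:17
Adding 25 minutes to 17 minutes: 17 + 25 = 42 minutes
Adding 8 hours: 10 + 8 = 18 - 12 = 6
Final time: 6:42

Final answer: 6:42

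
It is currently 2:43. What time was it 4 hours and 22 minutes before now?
Starting time: 2:43 = 163 total minutes past 12:00
Subtracting: 4 hours and 22 minutes = 262 minutes
163 - 262 = -99 (negative, add 12 hours = 720) = 621 minutes
= 10 hours and 21 minutes past 12:00 = 10:21

Final answer: 10:21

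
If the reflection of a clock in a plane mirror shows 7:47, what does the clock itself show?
Reflection across the vertical (12-6) axis maps a hand at angle A degrees to (360 - A) degrees, which sends a reading of T minutes past 12:00 to (720 - T) minutes past 12:00.
Mirror reads 7:47 = 467 minutes past 12:00.
Actual time: (720 - 467) mod 720 = 253 minutes = 4:13.

Final answer: 4:13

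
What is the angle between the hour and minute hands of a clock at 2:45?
Hour hand position: 2 x 30 + 45 x 0.5 = 82.5 degrees
Minute hand position: 45 x 6 = 270 degrees
Difference: |82.5 - 270| = 187.5 degrees
Since 187.5 > 180, the smaller angle is 360 - 187.5 = 172.5 degrees

Final answer: 172.5 degrees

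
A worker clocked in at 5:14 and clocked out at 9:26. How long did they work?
From 5:14 to 9:26:
(9 x 60 + 26) - (5 x 60 + 14) = 566 - 314 = 252 minutes
= 4 hours and 12 minutes

Final answer: 4 hours and 12 minutes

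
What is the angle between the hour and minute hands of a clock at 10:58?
Hour hand position: 10 x 30 + 58 x 0.5 = 329 degrees
Minute hand position: 58 x 6 = 348 degrees
Difference: |329 - 348| = 19 degrees
The angle between the hands is 19 degrees

Final answer: 19 degrees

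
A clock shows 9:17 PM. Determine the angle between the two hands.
Hour hand position: 9 x 30 + 17 x 0.5 = 278.5 degrees
Minute hand position: 17 x 6 = 102 degrees
Difference: |278.5 - 102| = 176.5 degrees
The angle between the hands is 176.5 degrees

Final answer: 176.5 degrees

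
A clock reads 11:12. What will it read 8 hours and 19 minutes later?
Starting time: 11:12
Adding 19 minutes to 12 minutes: 12 + 19 = 31 minutes
Adding 8 hours: 11 + 8 = 19 - 12 = 7
Final time: 7:31

Final answer: 7:31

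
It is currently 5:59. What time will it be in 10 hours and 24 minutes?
Starting time: 5:59
Adding 24 minutes to 59 minutes: 59 + 24 = 83 minutes = 1 hour and 23 minutes
Adding 10 hours: 5 + 10 + 1 (carry) = 16 - 12 = 4
Final time: 4:23

Final answer: 4:23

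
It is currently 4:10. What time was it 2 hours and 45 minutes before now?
Starting time: 4:10 = 250 total minutes past 12:00
Subtracting: 2 hours and 45 minutes = 165 minutes
250 - 165 = 85 minutes
= 1 hour and 25 minutes past 12:00 = 1:25

Final answer: 1:25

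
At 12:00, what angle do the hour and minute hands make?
Hour hand position: 0 x 30 + 0 x 0.5 = 0 degrees
Minute hand position: 0 x 6 = 0 degrees
Difference: |0 - 0| = 0 degrees
The angle between the hands is 0 degrees

Final answer: 0 degrees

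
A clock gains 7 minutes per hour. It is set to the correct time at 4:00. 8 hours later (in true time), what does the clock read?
For every 60 true minutes, the faulty clock advances 60 + 7 = 67 minutes.
True elapsed: 8 hours = 480 minutes.
Faulty clock advances: 480 x 67/60 = 536 minutes (drift: 56 minutes ahead).
Shown time: 4:00 + 536 minutes = 12:56.

Final answer: 12:56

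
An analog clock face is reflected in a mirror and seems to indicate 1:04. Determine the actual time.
Reflection across the vertical (12-6) axis maps a hand at angle A degrees to (360 - A) degrees, which sends a reading of T minutes past 12:00 to (720 - T) minutes past 12:00.
Mirror reads 1:04 = 64 minutes past 12:00.
Actual time: (720 - 64) mod 720 = 656 minutes = 10:56.

Final answer: 10:56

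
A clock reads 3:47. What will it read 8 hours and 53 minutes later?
Starting time: 3:47
Adding 53 minutes to 47 minutes: 47 + 53 = 100 minutes = 1 hour and 40 minutes
Adding 8 hours: 3 + 8 + 1 (carry) = 12
Final time: 12:40

Final answer: 12:40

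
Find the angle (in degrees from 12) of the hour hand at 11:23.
The hour hand moves 30 degrees per hour and 0.5 degrees per minute.
At 11:23: (11) x 30 + 23 x 0.5 = 330 + 11.5 = 341.5 degrees

Final answer: 341.5 degrees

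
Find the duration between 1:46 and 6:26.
From 1:46 to 6:26:
(6 x 60 + 26) - (1 x 60 + 46) = 386 - 106 = 280 minutes
= 4 hours and 40 minutes

Final answer: 4 hours and 40 minutes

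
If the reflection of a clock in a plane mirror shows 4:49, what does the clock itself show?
Reflection across the vertical (12-6) axis maps a hand at angle A degrees to (360 - A) degrees, which sends a reading of T minutes past 12:00 to (720 - T) minutes past 12:00.
Mirror reads 4:49 = 289 minutes past 12:00.
Actual time: (720 - 289) mod 720 = 431 minutes = 7:11.

Final answer: 7:11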